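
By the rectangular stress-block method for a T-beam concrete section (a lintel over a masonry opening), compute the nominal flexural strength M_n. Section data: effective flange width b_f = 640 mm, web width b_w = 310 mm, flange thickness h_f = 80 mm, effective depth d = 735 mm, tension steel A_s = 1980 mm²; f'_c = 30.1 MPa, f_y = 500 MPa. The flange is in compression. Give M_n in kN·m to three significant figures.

M_n ≈ 698 kN·m

Tension: T = A_s f_y = 1980 × 500 = 990000 N.
Try a within the flange: a = T/(0.85 f'_c b_f) = 990000/(0.85 × 30.1 × 640) = 60.46 mm.
Since a = 60.46 ≤ h_f = 80 mm, the stress block lies entirely in the flange; analyse as a rectangular beam of width b_f.
M_n = T(d − a/2) = 990000 × (735 − 30.23) = 697.72 × 10⁶ N·mm.
M_n = 697.72 kN·m.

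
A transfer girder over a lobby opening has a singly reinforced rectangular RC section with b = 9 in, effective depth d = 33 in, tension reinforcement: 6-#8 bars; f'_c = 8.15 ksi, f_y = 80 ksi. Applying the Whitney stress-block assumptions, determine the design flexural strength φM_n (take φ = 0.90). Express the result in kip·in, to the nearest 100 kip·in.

φM_n ≈ 10200 kip·in

A_s = 6 × 0.79 = 4.74 in².
T = A_s f_y = 4.74 × 80 = 379.2 kips.
a = T/(0.85 f'_c b) = 379.2/(0.85 × 8.15 × 9) = 6.082 in.
M_n = T(d − a/2) = 379.2 × (33 − 3.041) = 11360.5 kip·in.
φM_n = 0.90 × 11360.5 = 10224.5 kip·in.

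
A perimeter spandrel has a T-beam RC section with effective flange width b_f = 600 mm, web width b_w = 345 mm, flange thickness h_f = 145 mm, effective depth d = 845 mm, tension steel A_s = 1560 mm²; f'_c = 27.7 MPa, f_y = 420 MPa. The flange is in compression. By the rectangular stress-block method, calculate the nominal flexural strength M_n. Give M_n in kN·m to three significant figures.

Tension: T = A_s f_y = 1560 × 420 = 655200 N.
Try a within the flange: a = T/(0.85 f'_c b_f) = 655200/(0.85 × 27.7 × 600) = 46.38 mm.
Since a = 46.38 ≤ h_f = 145 mm, the stress block lies entirely in the flange; analyse as a rectangular beam of width b_f.
M_n = T(d − a/2) = 655200 × (845 − 23.19) = 538.45 × 10⁶ N·mm.
M_n = 538.45 kN·m.

M_n ≈ 538 kN·m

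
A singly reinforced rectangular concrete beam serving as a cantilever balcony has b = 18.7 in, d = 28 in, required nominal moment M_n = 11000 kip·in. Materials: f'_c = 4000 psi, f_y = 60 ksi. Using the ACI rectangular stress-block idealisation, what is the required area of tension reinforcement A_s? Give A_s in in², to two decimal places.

From M_n = 0.85 f'_c a b (d − a/2):
a = d − √(d² − 2M_n/(0.85 f'_c b)) = 28 − √(28² − 2 × 11000/(0.85 × 4 × 18.7)) = 7.072 in.
A_s = 0.85 f'_c a b / f_y = 0.85 × 4 × 7.072 × 18.7 / 60 = 7.494 in².

A_s ≈ 7.49 in²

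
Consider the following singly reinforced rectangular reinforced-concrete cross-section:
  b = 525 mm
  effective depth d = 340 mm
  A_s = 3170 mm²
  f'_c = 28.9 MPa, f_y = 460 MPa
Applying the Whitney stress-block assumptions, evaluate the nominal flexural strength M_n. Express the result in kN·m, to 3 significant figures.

T = A_s f_y = 3170 × 460 = 1458200 N = 1458.2 kN.
From C = T: a = T/(0.85 f'_c b) = 1458200/(0.85 × 28.9 × 525) = 113.07 mm.
M_n = T(d − a/2) = 1458.2 kN × (340 − 56.535) mm = 413.35 kN·m.

M_n ≈ 413 kN·m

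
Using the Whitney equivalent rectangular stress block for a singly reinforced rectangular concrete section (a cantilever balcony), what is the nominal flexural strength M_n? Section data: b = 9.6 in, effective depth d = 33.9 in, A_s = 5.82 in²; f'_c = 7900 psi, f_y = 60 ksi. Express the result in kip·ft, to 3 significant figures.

M_n ≈ 908 kip·ft

T = A_s f_y = 5.82 × 60 = 349.2 kips.
a = T/(0.85 f'_c b) = 349.2/(0.85 × 7.9 × 9.6) = 5.417 in.
M_n = T(d − a/2) = 349.2 × (33.9 − 2.7085) = 10892.1 kip·in = 10892.1/12 = 907.68 kip·ft.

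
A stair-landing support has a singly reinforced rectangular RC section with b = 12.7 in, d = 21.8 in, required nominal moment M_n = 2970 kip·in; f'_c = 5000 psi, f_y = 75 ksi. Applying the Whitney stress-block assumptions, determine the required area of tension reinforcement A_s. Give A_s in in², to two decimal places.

From M_n = 0.85 f'_c a b (d − a/2):
a = d − √(d² − 2M_n/(0.85 f'_c b)) = 21.8 − √(21.8² − 2 × 2970/(0.85 × 5 × 12.7)) = 2.690 in.
A_s = 0.85 f'_c a b / f_y = 0.85 × 5 × 2.690 × 12.7 / 75 = 1.936 in².

A_s ≈ 1.94 in²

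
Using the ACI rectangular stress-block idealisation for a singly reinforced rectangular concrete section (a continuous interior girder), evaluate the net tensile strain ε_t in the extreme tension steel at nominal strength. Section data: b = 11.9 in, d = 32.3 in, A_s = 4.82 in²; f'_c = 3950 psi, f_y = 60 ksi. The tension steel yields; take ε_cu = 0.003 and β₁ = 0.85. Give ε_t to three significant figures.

a = A_s f_y/(0.85 f'_c b) = 7.238 in.
β₁ = 0.85, so c = a/β₁ = 7.238/0.85 = 8.515 in.
From the linear strain diagram with ε_cu = 0.003: ε_t = 0.003 (d − c)/c = 0.003 × (32.3 − 8.515)/8.515 = 0.00838.
Since ε_t ≥ 0.005, the section is tension-controlled.

ε_t ≈ 0.00838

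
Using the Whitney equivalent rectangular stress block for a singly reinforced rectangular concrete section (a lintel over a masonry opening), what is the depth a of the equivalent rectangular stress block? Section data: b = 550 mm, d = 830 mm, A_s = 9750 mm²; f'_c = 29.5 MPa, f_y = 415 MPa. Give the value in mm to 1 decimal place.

T = A_s f_y = 9750 × 415 = 4046250 N = 4046.25 kN.
Setting C = 0.85 f'_c a b equal to T: a = 4046250/(0.85 × 29.5 × 550) = 293.4 mm.

a ≈ 293.4 mm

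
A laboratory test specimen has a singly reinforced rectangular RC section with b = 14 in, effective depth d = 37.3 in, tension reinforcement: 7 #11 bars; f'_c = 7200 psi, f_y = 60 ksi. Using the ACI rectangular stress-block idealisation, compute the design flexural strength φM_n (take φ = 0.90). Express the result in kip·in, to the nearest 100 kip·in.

φM_n ≈ 19700 kip·in

A_s = 7 × 1.56 = 10.92 in².
T = A_s f_y = 10.92 × 60 = 655.2 kips.
a = T/(0.85 f'_c b) = 655.2/(0.85 × 7.2 × 14) = 7.647 in.
M_n = T(d − a/2) = 655.2 × (37.3 − 3.8235) = 21933.8 kip·in.
φM_n = 0.90 × 21933.8 = 19740.4 kip·in.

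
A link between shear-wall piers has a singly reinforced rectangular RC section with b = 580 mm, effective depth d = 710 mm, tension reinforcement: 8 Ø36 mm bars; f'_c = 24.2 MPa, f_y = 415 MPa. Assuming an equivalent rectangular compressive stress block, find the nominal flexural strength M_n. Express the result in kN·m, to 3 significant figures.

A_s = 8 × 1018 = 8144 mm².
T = A_s f_y = 8144 × 415 = 3379760 N = 3379.76 kN.
From C = T: a = T/(0.85 f'_c b) = 3379760/(0.85 × 24.2 × 580) = 283.28 mm.
M_n = T(d − a/2) = 3379.76 kN × (710 − 141.64) mm = 1920.92 kN·m.

M_n ≈ 1920 kN·m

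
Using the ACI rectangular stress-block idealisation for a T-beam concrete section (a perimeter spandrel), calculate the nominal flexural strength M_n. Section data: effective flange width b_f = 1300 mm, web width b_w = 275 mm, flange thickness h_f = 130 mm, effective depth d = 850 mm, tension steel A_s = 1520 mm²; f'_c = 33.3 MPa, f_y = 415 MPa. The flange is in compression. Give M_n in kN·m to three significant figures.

M_n ≈ 531 kN·m

Tension: T = A_s f_y = 1520 × 415 = 630800 N.
Try a within the flange: a = T/(0.85 f'_c b_f) = 630800/(0.85 × 33.3 × 1300) = 17.14 mm.
Since a = 17.14 ≤ h_f = 130 mm, the stress block lies entirely in the flange; analyse as a rectangular beam of width b_f.
M_n = T(d − a/2) = 630800 × (850 − 8.57) = 530.77 × 10⁶ N·mm.
M_n = 530.77 kN·m.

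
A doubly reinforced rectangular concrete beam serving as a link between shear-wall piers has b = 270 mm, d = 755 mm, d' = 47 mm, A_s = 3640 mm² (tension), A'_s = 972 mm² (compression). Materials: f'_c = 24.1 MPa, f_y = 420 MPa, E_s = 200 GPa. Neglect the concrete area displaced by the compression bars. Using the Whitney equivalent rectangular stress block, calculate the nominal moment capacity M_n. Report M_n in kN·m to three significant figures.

Assume both tension and compression steel yield.
Net tension couple steel: A_s − A'_s = 2668 mm².
a = (A_s − A'_s) f_y / (0.85 f'_c b) = 1120560/(0.85 × 24.1 × 270) = 202.60 mm.
c = a/β₁ = 202.60/0.85 = 238.35 mm; ε'_s = 0.003(c − d')/c = 0.0024 ≥ f_y/E_s = 0.0021, so compression steel does yield.
M_n = (A_s − A'_s) f_y (d − a/2) + A'_s f_y (d − d') = [1120560 × (755 − 101.3) + 408240 × (755 − 47)] × 10⁻⁶ = 732.51 + 289.03 = 1021.54 kN·m.

M_n ≈ 1020 kN·m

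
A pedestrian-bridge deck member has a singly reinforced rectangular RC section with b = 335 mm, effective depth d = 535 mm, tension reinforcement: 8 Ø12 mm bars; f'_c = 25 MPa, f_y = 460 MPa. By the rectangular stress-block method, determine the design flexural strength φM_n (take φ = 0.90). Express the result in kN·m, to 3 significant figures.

φM_n ≈ 189 kN·m

A_s = 8 × 113 = 904 mm².
T = A_s f_y = 904 × 460 = 415840 N = 415.84 kN.
From C = T: a = T/(0.85 f'_c b) = 415840/(0.85 × 25 × 335) = 58.41 mm.
M_n = T(d − a/2) = 415.84 kN × (535 − 29.205) mm = 210.33 kN·m.
φM_n = 0.90 × 210.33 = 189.30 kN·m.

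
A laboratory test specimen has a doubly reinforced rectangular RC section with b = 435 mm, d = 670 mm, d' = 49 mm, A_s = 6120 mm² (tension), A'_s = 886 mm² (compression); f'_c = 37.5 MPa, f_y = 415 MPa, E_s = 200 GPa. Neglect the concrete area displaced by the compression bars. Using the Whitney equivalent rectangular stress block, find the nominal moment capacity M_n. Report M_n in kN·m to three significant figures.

Assume both tension and compression steel yield.
Net tension couple steel: A_s − A'_s = 5234 mm².
a = (A_s − A'_s) f_y / (0.85 f'_c b) = 2172110/(0.85 × 37.5 × 435) = 156.65 mm.
c = a/β₁ = 156.65/0.782 = 200.32 mm; ε'_s = 0.003(c − d')/c = 0.0023 ≥ f_y/E_s = 0.0021, so compression steel does yield.
M_n = (A_s − A'_s) f_y (d − a/2) + A'_s f_y (d − d') = [2172110 × (670 − 78.325) + 367690 × (670 − 49)] × 10⁻⁶ = 1285.18 + 228.34 = 1513.52 kN·m.

M_n ≈ 1510 kN·m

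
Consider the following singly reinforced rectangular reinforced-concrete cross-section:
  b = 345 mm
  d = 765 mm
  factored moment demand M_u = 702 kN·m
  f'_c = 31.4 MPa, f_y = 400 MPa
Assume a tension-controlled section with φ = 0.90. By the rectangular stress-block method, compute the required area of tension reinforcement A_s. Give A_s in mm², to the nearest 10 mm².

A_s ≈ 2770 mm²

M_n = M_u/φ = 702/0.90 = 780 kN·m.
With M_n = 0.85 f'_c a b (d − a/2), solve the quadratic for a:
a = d − √(d² − 2M_n/(0.85 f'_c b)) = 765 − √(765² − 2 × 780×10⁶/(0.85 × 31.4 × 345)) = 120.17 mm.
A_s = 0.85 f'_c a b / f_y = 0.85 × 31.4 × 120.17 × 345 / 400 = 2766.3 mm².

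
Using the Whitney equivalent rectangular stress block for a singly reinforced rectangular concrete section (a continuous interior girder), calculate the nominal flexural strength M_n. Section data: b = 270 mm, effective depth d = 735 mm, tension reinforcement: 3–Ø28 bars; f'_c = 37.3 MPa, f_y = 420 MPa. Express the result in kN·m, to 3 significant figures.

A_s = 3 × 616 = 1848 mm².
T = A_s f_y = 1848 × 420 = 776160 N = 776.16 kN.
From C = T: a = T/(0.85 f'_c b) = 776160/(0.85 × 37.3 × 270) = 90.67 mm.
M_n = T(d − a/2) = 776.16 kN × (735 − 45.335) mm = 535.29 kN·m.

M_n ≈ 535 kN·m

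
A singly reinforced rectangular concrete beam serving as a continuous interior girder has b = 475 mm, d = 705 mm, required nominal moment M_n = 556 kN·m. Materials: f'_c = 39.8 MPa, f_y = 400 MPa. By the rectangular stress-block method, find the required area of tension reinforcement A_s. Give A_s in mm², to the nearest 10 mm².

A_s ≈ 2050 mm²

With M_n = 0.85 f'_c a b (d − a/2), solve the quadratic for a:
a = d − √(d² − 2M_n/(0.85 f'_c b)) = 705 − √(705² − 2 × 556×10⁶/(0.85 × 39.8 × 475)) = 50.92 mm.
A_s = 0.85 f'_c a b / f_y = 0.85 × 39.8 × 50.92 × 475 / 400 = 2045.6 mm².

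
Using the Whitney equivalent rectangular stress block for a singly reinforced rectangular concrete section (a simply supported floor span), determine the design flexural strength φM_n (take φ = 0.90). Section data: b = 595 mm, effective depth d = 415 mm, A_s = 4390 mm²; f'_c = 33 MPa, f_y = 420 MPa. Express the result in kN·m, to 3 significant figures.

φM_n ≈ 597 kN·m

T = A_s f_y = 4390 × 420 = 1843800 N = 1843.8 kN.
From C = T: a = T/(0.85 f'_c b) = 1843800/(0.85 × 33 × 595) = 110.47 mm.
M_n = T(d − a/2) = 1843.8 kN × (415 − 55.235) mm = 663.33 kN·m.
φM_n = 0.90 × 663.33 = 597.00 kN·m.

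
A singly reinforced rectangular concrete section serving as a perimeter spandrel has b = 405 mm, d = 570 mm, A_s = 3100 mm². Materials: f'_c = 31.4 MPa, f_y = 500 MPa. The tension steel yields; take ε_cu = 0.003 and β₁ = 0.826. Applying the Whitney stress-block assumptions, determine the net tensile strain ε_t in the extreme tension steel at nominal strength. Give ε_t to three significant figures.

ε_t ≈ 0.00685

a = A_s f_y/(0.85 f'_c b) = 143.39 mm.
β₁ = 0.826, so c = a/β₁ = 143.39/0.826 = 173.60 mm.
From the linear strain diagram with ε_cu = 0.003: ε_t = 0.003 (d − c)/c = 0.003 × (570 − 173.60)/173.60 = 0.00685.
Since ε_t ≥ 0.005, the section is tension-controlled.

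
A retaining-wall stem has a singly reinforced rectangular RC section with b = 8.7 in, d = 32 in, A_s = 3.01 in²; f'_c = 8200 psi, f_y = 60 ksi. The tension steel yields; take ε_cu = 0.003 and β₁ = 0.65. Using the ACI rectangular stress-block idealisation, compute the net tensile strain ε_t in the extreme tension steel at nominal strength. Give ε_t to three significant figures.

a = A_s f_y/(0.85 f'_c b) = 2.978 in.
β₁ = 0.65, so c = a/β₁ = 2.978/0.65 = 4.582 in.
From the linear strain diagram with ε_cu = 0.003: ε_t = 0.003 (d − c)/c = 0.003 × (32 − 4.582)/4.582 = 0.0180.
Since ε_t ≥ 0.005, the section is tension-controlled.

ε_t ≈ 0.0180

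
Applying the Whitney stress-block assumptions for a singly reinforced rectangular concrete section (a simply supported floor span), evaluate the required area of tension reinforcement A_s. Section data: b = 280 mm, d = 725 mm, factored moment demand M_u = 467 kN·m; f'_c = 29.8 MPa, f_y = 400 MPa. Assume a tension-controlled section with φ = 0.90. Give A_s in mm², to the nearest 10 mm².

A_s ≈ 1930 mm²

M_n = M_u/φ = 467/0.90 = 518.889 kN·m.
With M_n = 0.85 f'_c a b (d − a/2), solve the quadratic for a:
a = d − √(d² − 2M_n/(0.85 f'_c b)) = 725 − √(725² − 2 × 518.889×10⁶/(0.85 × 29.8 × 280)) = 109.12 mm.
A_s = 0.85 f'_c a b / f_y = 0.85 × 29.8 × 109.12 × 280 / 400 = 1934.8 mm².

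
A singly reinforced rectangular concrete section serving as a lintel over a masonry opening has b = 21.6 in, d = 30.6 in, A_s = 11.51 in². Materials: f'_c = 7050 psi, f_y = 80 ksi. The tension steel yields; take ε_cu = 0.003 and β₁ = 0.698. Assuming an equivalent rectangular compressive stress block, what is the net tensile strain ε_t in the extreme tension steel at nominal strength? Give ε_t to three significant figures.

ε_t ≈ 0.00601

a = A_s f_y/(0.85 f'_c b) = 7.114 in.
β₁ = 0.698, so c = a/β₁ = 7.114/0.698 = 10.192 in.
From the linear strain diagram with ε_cu = 0.003: ε_t = 0.003 (d − c)/c = 0.003 × (30.6 − 10.192)/10.192 = 0.00601.
Since ε_t ≥ 0.005, the section is tension-controlled.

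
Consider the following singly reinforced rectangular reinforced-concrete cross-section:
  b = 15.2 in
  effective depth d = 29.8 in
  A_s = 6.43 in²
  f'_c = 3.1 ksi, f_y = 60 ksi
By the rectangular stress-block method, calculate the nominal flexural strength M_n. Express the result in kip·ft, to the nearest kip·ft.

T = A_s f_y = 6.43 × 60 = 385.8 kips.
a = T/(0.85 f'_c b) = 385.8/(0.85 × 3.1 × 15.2) = 9.632 in.
M_n = T(d − a/2) = 385.8 × (29.8 − 4.816) = 9638.8 kip·in = 9638.8/12 = 803.23 kip·ft.

M_n ≈ 803 kip·ft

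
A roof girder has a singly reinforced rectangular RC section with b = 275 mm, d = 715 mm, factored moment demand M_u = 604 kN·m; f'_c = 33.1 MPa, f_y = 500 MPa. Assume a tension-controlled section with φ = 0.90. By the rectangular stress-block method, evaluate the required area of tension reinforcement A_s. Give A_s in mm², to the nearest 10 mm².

A_s ≈ 2070 mm²

M_n = M_u/φ = 604/0.90 = 671.111 kN·m.
With M_n = 0.85 f'_c a b (d − a/2), solve the quadratic for a:
a = d − √(d² − 2M_n/(0.85 f'_c b)) = 715 − √(715² − 2 × 671.111×10⁶/(0.85 × 33.1 × 275)) = 133.84 mm.
A_s = 0.85 f'_c a b / f_y = 0.85 × 33.1 × 133.84 × 275 / 500 = 2071.1 mm².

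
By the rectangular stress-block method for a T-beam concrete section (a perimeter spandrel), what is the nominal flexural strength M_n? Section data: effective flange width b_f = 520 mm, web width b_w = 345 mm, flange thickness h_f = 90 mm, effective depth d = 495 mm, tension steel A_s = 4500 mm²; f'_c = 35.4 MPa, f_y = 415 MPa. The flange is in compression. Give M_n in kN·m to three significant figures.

Tension: T = A_s f_y = 4500 × 415 = 1867500 N.
Try a within the flange: a = T/(0.85 f'_c b_f) = 1867500/(0.85 × 35.4 × 520) = 119.35 mm.
a = 119.35 > h_f = 90 mm: the block extends into the web. Split into flange-overhang and web parts.
C_f = 0.85 f'_c (b_f − b_w) h_f = 0.85 × 35.4 × (520 − 345) × 90 = 473918 N.
Remaining web compression depth: a_w = (T − C_f)/(0.85 f'_c b_w) = (1867500 − 473918)/(0.85 × 35.4 × 345) = 134.24 mm.
M_n = C_f(d − h_f/2) + (T − C_f)(d − a_w/2) = 473918 × (495 − 45) + 1393582 × (495 − 67.12) = 213.26 + 596.29 = 809.55 × 10⁶ N·mm.
M_n = 809.55 kN·m.

M_n ≈ 810 kN·m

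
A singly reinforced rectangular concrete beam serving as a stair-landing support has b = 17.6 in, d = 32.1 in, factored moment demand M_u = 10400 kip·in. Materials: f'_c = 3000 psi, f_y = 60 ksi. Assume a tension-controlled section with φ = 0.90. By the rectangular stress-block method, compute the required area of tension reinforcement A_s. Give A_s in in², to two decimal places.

M_n = M_u/φ = 10400/0.90 = 11555.6 kip·in.
From M_n = 0.85 f'_c a b (d − a/2):
a = d − √(d² − 2M_n/(0.85 f'_c b)) = 32.1 − √(32.1² − 2 × 11555.6/(0.85 × 3 × 17.6)) = 9.396 in.
A_s = 0.85 f'_c a b / f_y = 0.85 × 3 × 9.396 × 17.6 / 60 = 7.028 in².

A_s ≈ 7.03 in²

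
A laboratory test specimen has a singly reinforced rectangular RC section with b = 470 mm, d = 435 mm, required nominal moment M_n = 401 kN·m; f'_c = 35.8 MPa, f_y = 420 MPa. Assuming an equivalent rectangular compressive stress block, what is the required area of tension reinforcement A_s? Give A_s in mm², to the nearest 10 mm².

With M_n = 0.85 f'_c a b (d − a/2), solve the quadratic for a:
a = d − √(d² − 2M_n/(0.85 f'_c b)) = 435 − √(435² − 2 × 401×10⁶/(0.85 × 35.8 × 470)) = 70.10 mm.
A_s = 0.85 f'_c a b / f_y = 0.85 × 35.8 × 70.10 × 470 / 420 = 2387.1 mm².

A_s ≈ 2390 mm²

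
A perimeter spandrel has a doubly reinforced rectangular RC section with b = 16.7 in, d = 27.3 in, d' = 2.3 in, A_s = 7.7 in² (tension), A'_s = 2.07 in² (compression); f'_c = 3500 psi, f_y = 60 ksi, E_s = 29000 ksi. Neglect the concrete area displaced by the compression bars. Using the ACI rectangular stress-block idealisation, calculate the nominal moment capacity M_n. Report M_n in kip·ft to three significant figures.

M_n ≈ 932 kip·ft

Assume both steels yield.
a = (A_s − A'_s) f_y/(0.85 f'_c b) = (7.7 − 2.07) × 60/(0.85 × 3.5 × 16.7) = 6.799 in.
c = a/β₁ = 6.799/0.85 = 7.999 in; ε'_s = 0.003(c − d')/c = 0.0021 ≥ ε_y = 0.0021, so the compression steel yields.
M_n = (A_s − A'_s) f_y (d − a/2) + A'_s f_y (d − d') = 337.8 × (27.3 − 3.3995) + 124.2 × (27.3 − 2.3) = 8073.6 + 3105.0 = 11178.6 kip·in = 11178.6/12 = 931.55 kip·ft.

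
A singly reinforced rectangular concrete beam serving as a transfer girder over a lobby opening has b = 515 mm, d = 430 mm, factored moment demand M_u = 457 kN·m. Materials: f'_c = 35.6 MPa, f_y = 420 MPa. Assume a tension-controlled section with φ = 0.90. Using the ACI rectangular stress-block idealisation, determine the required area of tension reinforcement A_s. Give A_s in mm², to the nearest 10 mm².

M_n = M_u/φ = 457/0.90 = 507.778 kN·m.
With M_n = 0.85 f'_c a b (d − a/2), solve the quadratic for a:
a = d − √(d² − 2M_n/(0.85 f'_c b)) = 430 − √(430² − 2 × 507.778×10⁶/(0.85 × 35.6 × 515)) = 83.98 mm.
A_s = 0.85 f'_c a b / f_y = 0.85 × 35.6 × 83.98 × 515 / 420 = 3116.0 mm².

A_s ≈ 3120 mm²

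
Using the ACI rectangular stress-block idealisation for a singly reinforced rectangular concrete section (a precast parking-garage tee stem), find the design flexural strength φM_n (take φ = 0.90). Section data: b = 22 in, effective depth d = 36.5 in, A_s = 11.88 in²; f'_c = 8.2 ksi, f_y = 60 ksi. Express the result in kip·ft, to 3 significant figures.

φM_n ≈ 1830 kip·ft

T = A_s f_y = 11.88 × 60 = 712.8 kips.
a = T/(0.85 f'_c b) = 712.8/(0.85 × 8.2 × 22) = 4.648 in.
M_n = T(d − a/2) = 712.8 × (36.5 − 2.324) = 24360.7 kip·in = 24360.7/12 = 2030.06 kip·ft.
φM_n = 0.90 × 2030.06 = 1827.05 kip·ft.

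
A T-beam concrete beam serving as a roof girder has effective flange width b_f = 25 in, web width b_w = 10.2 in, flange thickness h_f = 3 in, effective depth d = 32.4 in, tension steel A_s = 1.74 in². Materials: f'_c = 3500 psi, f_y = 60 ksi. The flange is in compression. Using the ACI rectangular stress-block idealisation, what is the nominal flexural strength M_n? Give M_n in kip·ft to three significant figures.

Tension: T = A_s f_y = 1.74 × 60 = 104.4 kips.
Try a within the flange: a = T/(0.85 f'_c b_f) = 104.4/(0.85 × 3.5 × 25) = 1.404 in.
Since a = 1.404 ≤ h_f = 3 in, the stress block lies entirely in the flange; analyse as a rectangular beam of width b_f.
M_n = T(d − a/2) = 104.4 × (32.4 − 0.702) = 3309.3 kip·in.
M_n = 3309.3/12 = 275.78 kip·ft.

M_n ≈ 276 kip·ft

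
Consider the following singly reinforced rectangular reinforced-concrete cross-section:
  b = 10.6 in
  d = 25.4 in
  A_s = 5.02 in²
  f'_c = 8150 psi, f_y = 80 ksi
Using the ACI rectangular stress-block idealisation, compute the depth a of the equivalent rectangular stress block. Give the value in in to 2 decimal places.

T = A_s f_y = 5.02 × 80 = 401.6 kips.
a = T/(0.85 f'_c b) = 401.6/(0.85 × 8.15 × 10.6) = 5.47 in.

a ≈ 5.47 in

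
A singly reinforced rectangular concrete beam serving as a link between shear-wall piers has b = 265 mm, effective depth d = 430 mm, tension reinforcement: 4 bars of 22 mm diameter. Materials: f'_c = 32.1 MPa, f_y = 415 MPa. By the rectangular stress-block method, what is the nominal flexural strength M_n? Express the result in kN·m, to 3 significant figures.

A_s = 4 × 380 = 1520 mm².
T = A_s f_y = 1520 × 415 = 630800 N = 630.8 kN.
From C = T: a = T/(0.85 f'_c b) = 630800/(0.85 × 32.1 × 265) = 87.24 mm.
M_n = T(d − a/2) = 630.8 kN × (430 − 43.62) mm = 243.73 kN·m.

M_n ≈ 244 kN·m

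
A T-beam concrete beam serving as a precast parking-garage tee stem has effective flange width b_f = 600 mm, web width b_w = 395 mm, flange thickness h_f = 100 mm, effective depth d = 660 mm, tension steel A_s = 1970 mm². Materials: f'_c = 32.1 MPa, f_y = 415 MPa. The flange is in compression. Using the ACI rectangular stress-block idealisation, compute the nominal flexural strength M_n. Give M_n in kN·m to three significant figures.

Tension: T = A_s f_y = 1970 × 415 = 817550 N.
Try a within the flange: a = T/(0.85 f'_c b_f) = 817550/(0.85 × 32.1 × 600) = 49.94 mm.
Since a = 49.94 ≤ h_f = 100 mm, the stress block lies entirely in the flange; analyse as a rectangular beam of width b_f.
M_n = T(d − a/2) = 817550 × (660 − 24.97) = 519.17 × 10⁶ N·mm.
M_n = 519.17 kN·m.

M_n ≈ 519 kN·m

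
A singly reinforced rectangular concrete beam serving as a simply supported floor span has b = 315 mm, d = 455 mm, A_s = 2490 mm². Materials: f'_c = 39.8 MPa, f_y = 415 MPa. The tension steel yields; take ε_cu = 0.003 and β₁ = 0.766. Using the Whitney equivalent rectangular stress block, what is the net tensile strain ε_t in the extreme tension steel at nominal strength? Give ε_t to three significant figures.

a = A_s f_y/(0.85 f'_c b) = 96.97 mm.
β₁ = 0.766, so c = a/β₁ = 96.97/0.766 = 126.59 mm.
From the linear strain diagram with ε_cu = 0.003: ε_t = 0.003 (d − c)/c = 0.003 × (455 − 126.59)/126.59 = 0.00778.
Since ε_t ≥ 0.005, the section is tension-controlled.

ε_t ≈ 0.00778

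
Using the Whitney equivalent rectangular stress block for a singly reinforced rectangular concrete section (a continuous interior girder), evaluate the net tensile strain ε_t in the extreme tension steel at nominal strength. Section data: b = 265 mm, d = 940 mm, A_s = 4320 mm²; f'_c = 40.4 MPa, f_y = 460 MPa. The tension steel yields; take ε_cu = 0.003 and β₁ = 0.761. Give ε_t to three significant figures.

ε_t ≈ 0.00683

a = A_s f_y/(0.85 f'_c b) = 218.37 mm.
β₁ = 0.761, so c = a/β₁ = 218.37/0.761 = 286.95 mm.
From the linear strain diagram with ε_cu = 0.003: ε_t = 0.003 (d − c)/c = 0.003 × (940 − 286.95)/286.95 = 0.00683.
Since ε_t ≥ 0.005, the section is tension-controlled.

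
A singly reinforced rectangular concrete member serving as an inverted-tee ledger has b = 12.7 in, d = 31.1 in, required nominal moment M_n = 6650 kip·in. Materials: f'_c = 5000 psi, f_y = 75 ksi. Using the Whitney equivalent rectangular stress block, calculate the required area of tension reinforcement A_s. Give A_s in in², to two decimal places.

From M_n = 0.85 f'_c a b (d − a/2):
a = d − √(d² − 2M_n/(0.85 f'_c b)) = 31.1 − √(31.1² − 2 × 6650/(0.85 × 5 × 12.7)) = 4.252 in.
A_s = 0.85 f'_c a b / f_y = 0.85 × 5 × 4.252 × 12.7 / 75 = 3.060 in².

A_s ≈ 3.06 in²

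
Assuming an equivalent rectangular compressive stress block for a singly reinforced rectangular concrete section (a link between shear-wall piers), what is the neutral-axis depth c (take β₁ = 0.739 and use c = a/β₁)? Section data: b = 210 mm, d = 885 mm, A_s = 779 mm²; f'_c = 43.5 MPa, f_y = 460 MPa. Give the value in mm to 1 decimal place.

c ≈ 62.4 mm

T = A_s f_y = 779 × 460 = 358340 N = 358.34 kN.
Setting C = 0.85 f'_c a b equal to T: a = 358340/(0.85 × 43.5 × 210) = 46.150 mm.
With β₁ = 0.739, c = a/β₁ = 46.150/0.739 = 62.4 mm.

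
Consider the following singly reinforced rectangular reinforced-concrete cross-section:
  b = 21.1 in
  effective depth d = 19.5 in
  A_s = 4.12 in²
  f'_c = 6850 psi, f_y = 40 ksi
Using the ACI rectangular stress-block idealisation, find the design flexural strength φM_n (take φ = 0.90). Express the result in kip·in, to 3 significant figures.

T = A_s f_y = 4.12 × 40 = 164.8 kips.
a = T/(0.85 f'_c b) = 164.8/(0.85 × 6.85 × 21.1) = 1.341 in.
M_n = T(d − a/2) = 164.8 × (19.5 − 0.6705) = 3103.1 kip·in.
φM_n = 0.90 × 3103.1 = 2792.8 kip·in.

φM_n ≈ 2790 kip·in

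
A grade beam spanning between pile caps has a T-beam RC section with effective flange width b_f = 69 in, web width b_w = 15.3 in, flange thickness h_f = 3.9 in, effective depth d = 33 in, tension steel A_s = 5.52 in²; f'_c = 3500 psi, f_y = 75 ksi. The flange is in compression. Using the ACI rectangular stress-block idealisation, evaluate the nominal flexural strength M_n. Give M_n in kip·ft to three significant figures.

Tension: T = A_s f_y = 5.52 × 75 = 414 kips.
Try a within the flange: a = T/(0.85 f'_c b_f) = 414/(0.85 × 3.5 × 69) = 2.017 in.
Since a = 2.017 ≤ h_f = 3.9 in, the stress block lies entirely in the flange; analyse as a rectangular beam of width b_f.
M_n = T(d − a/2) = 414 × (33 − 1.0085) = 13244.5 kip·in.
M_n = 13244.5/12 = 1103.71 kip·ft.

M_n ≈ 1100 kip·ft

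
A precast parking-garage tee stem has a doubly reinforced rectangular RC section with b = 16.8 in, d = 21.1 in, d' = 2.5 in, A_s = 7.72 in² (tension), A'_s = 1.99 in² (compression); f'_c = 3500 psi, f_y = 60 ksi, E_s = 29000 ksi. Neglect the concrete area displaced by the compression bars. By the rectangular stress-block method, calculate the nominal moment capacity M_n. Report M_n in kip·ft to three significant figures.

M_n ≈ 691 kip·ft

Assume both steels yield.
a = (A_s − A'_s) f_y/(0.85 f'_c b) = (7.72 − 1.99) × 60/(0.85 × 3.5 × 16.8) = 6.879 in.
c = a/β₁ = 6.879/0.85 = 8.093 in; ε'_s = 0.003(c − d')/c = 0.0021 ≥ ε_y = 0.0021, so the compression steel yields.
M_n = (A_s − A'_s) f_y (d − a/2) + A'_s f_y (d − d') = 343.8 × (21.1 − 3.4395) + 119.4 × (21.1 − 2.5) = 6071.7 + 2220.8 = 8292.5 kip·in = 8292.5/12 = 691.04 kip·ft.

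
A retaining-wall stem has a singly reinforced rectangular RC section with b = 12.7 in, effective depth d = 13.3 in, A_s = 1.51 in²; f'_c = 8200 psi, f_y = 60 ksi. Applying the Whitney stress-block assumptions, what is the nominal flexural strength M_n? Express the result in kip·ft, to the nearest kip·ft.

M_n ≈ 97 kip·ft

T = A_s f_y = 1.51 × 60 = 90.6 kips.
a = T/(0.85 f'_c b) = 90.6/(0.85 × 8.2 × 12.7) = 1.024 in.
M_n = T(d − a/2) = 90.6 × (13.3 − 0.512) = 1158.6 kip·in = 1158.6/12 = 96.55 kip·ft.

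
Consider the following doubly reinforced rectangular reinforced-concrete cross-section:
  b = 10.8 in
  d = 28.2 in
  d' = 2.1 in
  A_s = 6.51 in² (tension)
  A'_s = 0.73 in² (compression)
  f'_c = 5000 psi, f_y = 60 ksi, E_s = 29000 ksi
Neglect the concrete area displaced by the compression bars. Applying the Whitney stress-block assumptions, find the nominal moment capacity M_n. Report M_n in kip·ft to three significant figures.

M_n ≈ 801 kip·ft

Assume both steels yield.
a = (A_s − A'_s) f_y/(0.85 f'_c b) = (6.51 − 0.73) × 60/(0.85 × 5 × 10.8) = 7.556 in.
c = a/β₁ = 7.556/0.8 = 9.445 in; ε'_s = 0.003(c − d')/c = 0.0023 ≥ ε_y = 0.0021, so the compression steel yields.
M_n = (A_s − A'_s) f_y (d − a/2) + A'_s f_y (d − d') = 346.8 × (28.2 − 3.778) + 43.8 × (28.2 − 2.1) = 8469.5 + 1143.2 = 9612.7 kip·in = 9612.7/12 = 801.06 kip·ft.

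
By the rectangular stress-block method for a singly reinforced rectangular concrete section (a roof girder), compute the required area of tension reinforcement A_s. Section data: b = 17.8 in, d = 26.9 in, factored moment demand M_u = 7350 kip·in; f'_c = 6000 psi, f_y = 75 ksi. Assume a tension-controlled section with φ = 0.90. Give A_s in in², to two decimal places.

M_n = M_u/φ = 7350/0.90 = 8166.67 kip·in.
From M_n = 0.85 f'_c a b (d − a/2):
a = d − √(d² − 2M_n/(0.85 f'_c b)) = 26.9 − √(26.9² − 2 × 8166.67/(0.85 × 6 × 17.8)) = 3.583 in.
A_s = 0.85 f'_c a b / f_y = 0.85 × 6 × 3.583 × 17.8 / 75 = 4.337 in².

A_s ≈ 4.34 in²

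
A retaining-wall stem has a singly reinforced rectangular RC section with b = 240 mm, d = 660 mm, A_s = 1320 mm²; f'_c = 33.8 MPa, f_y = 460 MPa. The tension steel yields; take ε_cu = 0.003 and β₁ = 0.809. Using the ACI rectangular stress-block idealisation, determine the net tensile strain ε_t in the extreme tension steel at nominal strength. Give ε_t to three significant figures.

ε_t ≈ 0.0152

a = A_s f_y/(0.85 f'_c b) = 88.06 mm.
β₁ = 0.809, so c = a/β₁ = 88.06/0.809 = 108.85 mm.
From the linear strain diagram with ε_cu = 0.003: ε_t = 0.003 (d − c)/c = 0.003 × (660 − 108.85)/108.85 = 0.0152.
Since ε_t ≥ 0.005, the section is tension-controlled.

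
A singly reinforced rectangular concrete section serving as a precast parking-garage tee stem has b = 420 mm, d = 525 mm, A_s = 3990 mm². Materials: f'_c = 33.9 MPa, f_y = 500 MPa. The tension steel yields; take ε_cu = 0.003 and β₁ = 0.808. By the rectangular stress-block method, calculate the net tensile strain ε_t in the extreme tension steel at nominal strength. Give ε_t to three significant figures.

a = A_s f_y/(0.85 f'_c b) = 164.84 mm.
β₁ = 0.808, so c = a/β₁ = 164.84/0.808 = 204.01 mm.
From the linear strain diagram with ε_cu = 0.003: ε_t = 0.003 (d − c)/c = 0.003 × (525 − 204.01)/204.01 = 0.00472.
ε_t is between 0.004 and 0.005 — transition zone.

ε_t ≈ 0.00472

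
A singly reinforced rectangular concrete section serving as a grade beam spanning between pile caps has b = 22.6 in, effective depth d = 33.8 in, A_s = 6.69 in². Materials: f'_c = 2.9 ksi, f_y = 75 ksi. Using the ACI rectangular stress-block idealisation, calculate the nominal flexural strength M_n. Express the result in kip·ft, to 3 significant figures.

T = A_s f_y = 6.69 × 75 = 501.75 kips.
a = T/(0.85 f'_c b) = 501.75/(0.85 × 2.9 × 22.6) = 9.007 in.
M_n = T(d − a/2) = 501.75 × (33.8 − 4.5035) = 14699.5 kip·in = 14699.5/12 = 1224.96 kip·ft.

M_n ≈ 1220 kip·ft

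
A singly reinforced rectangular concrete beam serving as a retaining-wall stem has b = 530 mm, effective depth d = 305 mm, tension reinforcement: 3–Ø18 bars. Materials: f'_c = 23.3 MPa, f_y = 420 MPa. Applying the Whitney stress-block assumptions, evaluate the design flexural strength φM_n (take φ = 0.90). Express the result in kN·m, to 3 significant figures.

φM_n ≈ 83.5 kN·m

A_s = 3 × 254 = 762 mm².
T = A_s f_y = 762 × 420 = 320040 N = 320.04 kN.
From C = T: a = T/(0.85 f'_c b) = 320040/(0.85 × 23.3 × 530) = 30.49 mm.
M_n = T(d − a/2) = 320.04 kN × (305 − 15.245) mm = 92.73 kN·m.
φM_n = 0.90 × 92.73 = 83.46 kN·m.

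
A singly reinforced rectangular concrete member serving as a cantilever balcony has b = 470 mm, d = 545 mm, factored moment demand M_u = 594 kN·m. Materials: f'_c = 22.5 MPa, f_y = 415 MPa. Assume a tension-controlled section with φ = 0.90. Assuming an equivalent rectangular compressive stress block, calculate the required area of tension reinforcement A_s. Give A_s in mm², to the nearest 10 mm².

A_s ≈ 3410 mm²

M_n = M_u/φ = 594/0.90 = 660 kN·m.
With M_n = 0.85 f'_c a b (d − a/2), solve the quadratic for a:
a = d − √(d² − 2M_n/(0.85 f'_c b)) = 545 − √(545² − 2 × 660×10⁶/(0.85 × 22.5 × 470)) = 157.48 mm.
A_s = 0.85 f'_c a b / f_y = 0.85 × 22.5 × 157.48 × 470 / 415 = 3411.0 mm².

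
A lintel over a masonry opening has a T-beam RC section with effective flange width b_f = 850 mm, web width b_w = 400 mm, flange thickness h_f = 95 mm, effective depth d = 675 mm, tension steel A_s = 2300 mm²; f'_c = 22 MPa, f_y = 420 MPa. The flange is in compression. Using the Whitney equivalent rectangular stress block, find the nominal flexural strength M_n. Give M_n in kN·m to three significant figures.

Tension: T = A_s f_y = 2300 × 420 = 966000 N.
Try a within the flange: a = T/(0.85 f'_c b_f) = 966000/(0.85 × 22 × 850) = 60.77 mm.
Since a = 60.77 ≤ h_f = 95 mm, the stress block lies entirely in the flange; analyse as a rectangular beam of width b_f.
M_n = T(d − a/2) = 966000 × (675 − 30.385) = 622.70 × 10⁶ N·mm.
M_n = 622.70 kN·m.

M_n ≈ 623 kN·m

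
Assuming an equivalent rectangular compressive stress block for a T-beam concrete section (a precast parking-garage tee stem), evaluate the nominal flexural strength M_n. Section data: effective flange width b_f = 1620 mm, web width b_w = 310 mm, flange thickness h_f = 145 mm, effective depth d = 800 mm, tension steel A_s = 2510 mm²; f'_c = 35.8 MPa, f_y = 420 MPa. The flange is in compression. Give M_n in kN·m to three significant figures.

M_n ≈ 832 kN·m

Tension: T = A_s f_y = 2510 × 420 = 1054200 N.
Try a within the flange: a = T/(0.85 f'_c b_f) = 1054200/(0.85 × 35.8 × 1620) = 21.38 mm.
Since a = 21.38 ≤ h_f = 145 mm, the stress block lies entirely in the flange; analyse as a rectangular beam of width b_f.
M_n = T(d − a/2) = 1054200 × (800 − 10.69) = 832.09 × 10⁶ N·mm.
M_n = 832.09 kN·m.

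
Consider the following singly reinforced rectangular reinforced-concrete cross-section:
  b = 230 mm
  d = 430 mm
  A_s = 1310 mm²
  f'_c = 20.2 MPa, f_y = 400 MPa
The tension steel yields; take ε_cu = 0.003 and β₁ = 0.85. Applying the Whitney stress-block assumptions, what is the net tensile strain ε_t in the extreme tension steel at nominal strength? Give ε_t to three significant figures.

ε_t ≈ 0.00526

a = A_s f_y/(0.85 f'_c b) = 132.69 mm.
β₁ = 0.85, so c = a/β₁ = 132.69/0.85 = 156.11 mm.
From the linear strain diagram with ε_cu = 0.003: ε_t = 0.003 (d − c)/c = 0.003 × (430 − 156.11)/156.11 = 0.00526.
Since ε_t ≥ 0.005, the section is tension-controlled.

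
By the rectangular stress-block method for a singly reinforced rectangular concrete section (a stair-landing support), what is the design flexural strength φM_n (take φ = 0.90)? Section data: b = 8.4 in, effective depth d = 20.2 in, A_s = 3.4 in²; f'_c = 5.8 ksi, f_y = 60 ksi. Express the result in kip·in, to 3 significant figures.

φM_n ≈ 3260 kip·in

T = A_s f_y = 3.4 × 60 = 204 kips.
a = T/(0.85 f'_c b) = 204/(0.85 × 5.8 × 8.4) = 4.926 in.
M_n = T(d − a/2) = 204 × (20.2 − 2.463) = 3618.3 kip·in.
φM_n = 0.90 × 3618.3 = 3256.5 kip·in.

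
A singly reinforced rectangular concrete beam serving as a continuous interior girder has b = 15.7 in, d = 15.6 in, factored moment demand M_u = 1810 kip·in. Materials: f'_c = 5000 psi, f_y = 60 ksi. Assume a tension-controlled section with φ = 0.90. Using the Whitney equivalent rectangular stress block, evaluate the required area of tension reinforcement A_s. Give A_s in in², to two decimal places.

A_s ≈ 2.30 in²

M_n = M_u/φ = 1810/0.90 = 2011.11 kip·in.
From M_n = 0.85 f'_c a b (d − a/2):
a = d − √(d² − 2M_n/(0.85 f'_c b)) = 15.6 − √(15.6² − 2 × 2011.11/(0.85 × 5 × 15.7)) = 2.069 in.
A_s = 0.85 f'_c a b / f_y = 0.85 × 5 × 2.069 × 15.7 / 60 = 2.301 in².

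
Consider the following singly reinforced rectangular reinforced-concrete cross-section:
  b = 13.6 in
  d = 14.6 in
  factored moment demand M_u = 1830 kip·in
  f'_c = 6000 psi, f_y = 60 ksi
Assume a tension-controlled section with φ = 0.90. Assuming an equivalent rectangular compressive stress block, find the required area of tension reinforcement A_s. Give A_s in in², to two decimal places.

A_s ≈ 2.51 in²

M_n = M_u/φ = 1830/0.90 = 2033.33 kip·in.
From M_n = 0.85 f'_c a b (d − a/2):
a = d − √(d² − 2M_n/(0.85 f'_c b)) = 14.6 − √(14.6² − 2 × 2033.33/(0.85 × 6 × 13.6)) = 2.169 in.
A_s = 0.85 f'_c a b / f_y = 0.85 × 6 × 2.169 × 13.6 / 60 = 2.507 in².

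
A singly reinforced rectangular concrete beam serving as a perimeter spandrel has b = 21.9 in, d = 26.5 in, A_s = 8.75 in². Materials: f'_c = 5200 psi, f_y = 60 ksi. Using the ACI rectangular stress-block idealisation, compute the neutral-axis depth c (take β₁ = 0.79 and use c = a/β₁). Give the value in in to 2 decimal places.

c ≈ 6.87 in

T = A_s f_y = 8.75 × 60 = 525 kips.
a = T/(0.85 f'_c b) = 525/(0.85 × 5.2 × 21.9) = 5.4237 in.
With β₁ = 0.79, c = a/β₁ = 5.4237/0.79 = 6.87 in.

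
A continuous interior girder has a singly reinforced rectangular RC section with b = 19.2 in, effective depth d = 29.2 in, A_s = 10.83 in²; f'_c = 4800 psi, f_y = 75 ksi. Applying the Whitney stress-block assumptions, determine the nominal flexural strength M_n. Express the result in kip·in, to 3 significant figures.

M_n ≈ 19500 kip·in

T = A_s f_y = 10.83 × 75 = 812.25 kips.
a = T/(0.85 f'_c b) = 812.25/(0.85 × 4.8 × 19.2) = 10.369 in.
M_n = T(d − a/2) = 812.25 × (29.2 − 5.1845) = 19506.6 kip·in.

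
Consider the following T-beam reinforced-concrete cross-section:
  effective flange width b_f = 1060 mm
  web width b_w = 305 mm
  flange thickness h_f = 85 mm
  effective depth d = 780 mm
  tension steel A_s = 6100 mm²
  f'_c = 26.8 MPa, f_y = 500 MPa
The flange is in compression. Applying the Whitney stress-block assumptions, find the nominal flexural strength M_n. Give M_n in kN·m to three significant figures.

Tension: T = A_s f_y = 6100 × 500 = 3050000 N.
Try a within the flange: a = T/(0.85 f'_c b_f) = 3050000/(0.85 × 26.8 × 1060) = 126.31 mm.
a = 126.31 > h_f = 85 mm: the block extends into the web. Split into flange-overhang and web parts.
C_f = 0.85 f'_c (b_f − b_w) h_f = 0.85 × 26.8 × (1060 − 305) × 85 = 1461907 N.
Remaining web compression depth: a_w = (T − C_f)/(0.85 f'_c b_w) = (3050000 − 1461907)/(0.85 × 26.8 × 305) = 228.57 mm.
M_n = C_f(d − h_f/2) + (T − C_f)(d − a_w/2) = 1461907 × (780 − 42.5) + 1588093 × (780 − 114.285) = 1078.16 + 1057.22 = 2135.38 × 10⁶ N·mm.
M_n = 2135.38 kN·m.

M_n ≈ 2140 kN·m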